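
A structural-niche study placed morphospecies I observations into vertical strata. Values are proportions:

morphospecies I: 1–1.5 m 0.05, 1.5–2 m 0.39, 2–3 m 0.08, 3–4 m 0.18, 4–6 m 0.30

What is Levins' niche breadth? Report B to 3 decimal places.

Σpᵢ² = 0.05² + 0.39² + 0.08² + 0.18² + 0.30² = 0.0025 + 0.1521 + 0.0064 + 0.0324 + 0.0900 = 0.2834
B = 1 / 0.2834 = 3.52858

3.529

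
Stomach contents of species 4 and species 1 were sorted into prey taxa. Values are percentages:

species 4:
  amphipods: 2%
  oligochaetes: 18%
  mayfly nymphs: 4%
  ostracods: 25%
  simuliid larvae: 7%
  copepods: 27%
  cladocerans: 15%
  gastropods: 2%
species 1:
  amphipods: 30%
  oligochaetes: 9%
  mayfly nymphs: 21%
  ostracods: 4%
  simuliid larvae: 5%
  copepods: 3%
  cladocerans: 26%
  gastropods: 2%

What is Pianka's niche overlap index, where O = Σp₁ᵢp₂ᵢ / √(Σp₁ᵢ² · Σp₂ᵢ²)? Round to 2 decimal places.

0.44

Convert percentages to proportions (divide by 100).
Σ p₁ᵢp₂ᵢ = 0.0060 + 0.0162 + 0.0084 + 0.0100 + 0.0035 + 0.0081 + 0.0390 + 0.0004 = 0.0916
Σp_1ᵢ² = 0.02² + 0.18² + 0.04² + 0.25² + 0.07² + 0.27² + 0.15² + 0.02² = 0.0004 + 0.0324 + 0.0016 + 0.0625 + 0.0049 + 0.0729 + 0.0225 + 0.0004 = 0.1976
Σp_2ᵢ² = 0.30² + 0.09² + 0.21² + 0.04² + 0.05² + 0.03² + 0.26² + 0.02² = 0.0900 + 0.0081 + 0.0441 + 0.0016 + 0.0025 + 0.0009 + 0.0676 + 0.0004 = 0.2152
O = 0.0916 / √(0.1976 × 0.2152) = 0.0916 / 0.20621 = 0.4442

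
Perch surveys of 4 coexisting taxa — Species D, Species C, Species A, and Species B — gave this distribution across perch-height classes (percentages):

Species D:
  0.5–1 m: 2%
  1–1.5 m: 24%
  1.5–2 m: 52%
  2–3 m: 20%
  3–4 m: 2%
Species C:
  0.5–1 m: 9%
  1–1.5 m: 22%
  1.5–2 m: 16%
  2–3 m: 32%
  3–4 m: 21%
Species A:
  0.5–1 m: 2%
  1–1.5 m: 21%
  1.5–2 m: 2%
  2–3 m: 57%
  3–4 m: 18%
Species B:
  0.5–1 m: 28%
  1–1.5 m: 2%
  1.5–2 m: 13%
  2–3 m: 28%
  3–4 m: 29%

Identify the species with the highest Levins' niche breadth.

Species C

Convert percentages to proportions (divide by 100).
Σp_Dᵢ² = 0.02² + 0.24² + 0.52² + 0.20² + 0.02² = 0.0004 + 0.0576 + 0.2704 + 0.0400 + 0.0004 = 0.3688
B_D = 1 / 0.3688 = 2.7115
Σp_Cᵢ² = 0.09² + 0.22² + 0.16² + 0.32² + 0.21² = 0.0081 + 0.0484 + 0.0256 + 0.1024 + 0.0441 = 0.2286
B_C = 1 / 0.2286 = 4.3745
Σp_Aᵢ² = 0.02² + 0.21² + 0.02² + 0.57² + 0.18² = 0.0004 + 0.0441 + 0.0004 + 0.3249 + 0.0324 = 0.4022
B_A = 1 / 0.4022 = 2.4863
Σp_Bᵢ² = 0.28² + 0.02² + 0.13² + 0.28² + 0.29² = 0.0784 + 0.0004 + 0.0169 + 0.0784 + 0.0841 = 0.2582
B_B = 1 / 0.2582 = 3.8730
Highest B → broadest niche (most generalist): Species C (B = 4.37).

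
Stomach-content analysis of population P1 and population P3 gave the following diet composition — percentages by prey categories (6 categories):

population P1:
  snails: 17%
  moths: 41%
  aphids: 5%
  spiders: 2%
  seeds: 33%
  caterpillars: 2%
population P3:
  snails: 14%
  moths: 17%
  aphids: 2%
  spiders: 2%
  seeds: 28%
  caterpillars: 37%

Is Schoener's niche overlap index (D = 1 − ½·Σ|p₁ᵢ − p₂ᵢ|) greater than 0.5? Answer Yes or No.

Yes

Convert percentages to proportions (divide by 100).
Σ|p₁ᵢ − p₂ᵢ| = 0.03 + 0.24 + 0.03 + 0.00 + 0.05 + 0.35 = 0.70
D = 1 − ½ × 0.70 = 1 − 0.350 = 0.6500
D = 0.6500 > 0.5 → Yes.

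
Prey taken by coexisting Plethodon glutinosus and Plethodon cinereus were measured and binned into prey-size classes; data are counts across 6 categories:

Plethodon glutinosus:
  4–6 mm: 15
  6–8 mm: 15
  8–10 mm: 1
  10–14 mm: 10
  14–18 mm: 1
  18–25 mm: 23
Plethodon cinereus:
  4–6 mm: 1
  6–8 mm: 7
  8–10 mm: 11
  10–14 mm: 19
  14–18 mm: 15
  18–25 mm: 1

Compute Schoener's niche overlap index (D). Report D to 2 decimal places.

0.35

Proportions for Plethodon glutinosus (n=65): 15/65=0.2308, 15/65=0.2308, 1/65=0.0154, 10/65=0.1538, 1/65=0.0154, 23/65=0.3538
Proportions for Plethodon cinereus (n=54): 1/54=0.0185, 7/54=0.1296, 11/54=0.2037, 19/54=0.3519, 15/54=0.2778, 1/54=0.0185
Σ|p₁ᵢ − p₂ᵢ| = 0.2123 + 0.1012 + 0.1883 + 0.1981 + 0.2624 + 0.3353 = 1.2976
D = 1 − ½ × 1.2976 = 1 − 0.64880 = 0.35120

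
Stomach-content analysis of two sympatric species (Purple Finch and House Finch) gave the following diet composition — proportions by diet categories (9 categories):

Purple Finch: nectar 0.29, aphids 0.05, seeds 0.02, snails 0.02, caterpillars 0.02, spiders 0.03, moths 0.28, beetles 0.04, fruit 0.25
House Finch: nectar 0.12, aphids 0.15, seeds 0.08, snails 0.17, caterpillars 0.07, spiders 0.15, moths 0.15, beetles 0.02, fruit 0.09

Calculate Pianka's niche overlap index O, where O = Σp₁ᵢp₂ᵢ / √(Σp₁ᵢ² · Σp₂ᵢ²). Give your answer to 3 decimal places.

0.682

Σ p₁ᵢp₂ᵢ = 0.0348 + 0.0075 + 0.0016 + 0.0034 + 0.0014 + 0.0045 + 0.0420 + 0.0008 + 0.0225 = 0.1185
Σp_1ᵢ² = 0.29² + 0.05² + 0.02² + 0.02² + 0.02² + 0.03² + 0.28² + 0.04² + 0.25² = 0.0841 + 0.0025 + 0.0004 + 0.0004 + 0.0004 + 0.0009 + 0.0784 + 0.0016 + 0.0625 = 0.2312
Σp_2ᵢ² = 0.12² + 0.15² + 0.08² + 0.17² + 0.07² + 0.15² + 0.15² + 0.02² + 0.09² = 0.0144 + 0.0225 + 0.0064 + 0.0289 + 0.0049 + 0.0225 + 0.0225 + 0.0004 + 0.0081 = 0.1306
O = 0.1185 / √(0.2312 × 0.1306) = 0.1185 / 0.173766 = 0.68195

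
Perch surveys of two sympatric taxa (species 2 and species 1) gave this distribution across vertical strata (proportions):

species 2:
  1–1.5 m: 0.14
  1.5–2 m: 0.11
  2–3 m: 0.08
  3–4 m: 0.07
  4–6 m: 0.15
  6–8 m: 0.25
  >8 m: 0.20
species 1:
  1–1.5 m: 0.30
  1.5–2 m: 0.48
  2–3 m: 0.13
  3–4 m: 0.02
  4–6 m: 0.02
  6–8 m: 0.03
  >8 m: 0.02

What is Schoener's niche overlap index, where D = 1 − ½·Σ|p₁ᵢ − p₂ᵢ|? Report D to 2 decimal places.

Σ|p₁ᵢ − p₂ᵢ| = 0.16 + 0.37 + 0.05 + 0.05 + 0.13 + 0.22 + 0.18 = 1.16
D = 1 − ½ × 1.16 = 1 − 0.580 = 0.4200

0.42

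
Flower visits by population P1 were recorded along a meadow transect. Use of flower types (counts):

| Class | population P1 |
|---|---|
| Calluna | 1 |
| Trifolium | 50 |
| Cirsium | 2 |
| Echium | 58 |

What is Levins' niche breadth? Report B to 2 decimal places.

Proportions for population P1 (n=111): 1/111=0.0090, 50/111=0.4505, 2/111=0.0180, 58/111=0.5225
Σpᵢ² = 0.0090² + 0.4505² + 0.0180² + 0.5225² = 0.000081 + 0.202950 + 0.000324 + 0.273006 = 0.476361
B = 1 / 0.476361 = 2.0992

2.10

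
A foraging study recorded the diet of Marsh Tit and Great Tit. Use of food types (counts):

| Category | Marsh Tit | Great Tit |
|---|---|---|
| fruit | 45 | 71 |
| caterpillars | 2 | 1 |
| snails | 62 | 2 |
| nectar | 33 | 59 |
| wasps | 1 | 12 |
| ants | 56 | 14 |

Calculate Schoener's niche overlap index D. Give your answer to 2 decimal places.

0.50

Proportions for Marsh Tit (n=199): 45/199=0.2261, 2/199=0.0101, 62/199=0.3116, 33/199=0.1658, 1/199=0.0050, 56/199=0.2814
Proportions for Great Tit (n=159): 71/159=0.4465, 1/159=0.0063, 2/159=0.0126, 59/159=0.3711, 12/159=0.0755, 14/159=0.0881
Σ|p₁ᵢ − p₂ᵢ| = 0.2204 + 0.0038 + 0.2990 + 0.2053 + 0.0705 + 0.1933 = 0.9923
D = 1 − ½ × 0.9923 = 1 − 0.49615 = 0.50385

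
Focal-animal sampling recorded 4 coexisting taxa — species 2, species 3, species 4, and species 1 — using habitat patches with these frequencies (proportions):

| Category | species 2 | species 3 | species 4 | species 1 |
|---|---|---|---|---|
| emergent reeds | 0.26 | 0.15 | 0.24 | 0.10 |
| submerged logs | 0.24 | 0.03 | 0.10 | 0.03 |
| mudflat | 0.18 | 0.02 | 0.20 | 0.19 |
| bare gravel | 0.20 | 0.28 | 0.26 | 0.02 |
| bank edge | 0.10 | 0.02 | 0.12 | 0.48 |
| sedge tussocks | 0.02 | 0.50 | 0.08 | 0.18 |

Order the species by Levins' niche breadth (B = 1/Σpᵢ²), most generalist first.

Σp_2ᵢ² = 0.26² + 0.24² + 0.18² + 0.20² + 0.10² + 0.02² = 0.0676 + 0.0576 + 0.0324 + 0.0400 + 0.0100 + 0.0004 = 0.2080
B_2 = 1 / 0.2080 = 4.8077
Σp_3ᵢ² = 0.15² + 0.03² + 0.02² + 0.28² + 0.02² + 0.50² = 0.0225 + 0.0009 + 0.0004 + 0.0784 + 0.0004 + 0.2500 = 0.3526
B_3 = 1 / 0.3526 = 2.8361
Σp_4ᵢ² = 0.24² + 0.10² + 0.20² + 0.26² + 0.12² + 0.08² = 0.0576 + 0.0100 + 0.0400 + 0.0676 + 0.0144 + 0.0064 = 0.1960
B_4 = 1 / 0.1960 = 5.1020
Σp_1ᵢ² = 0.10² + 0.03² + 0.19² + 0.02² + 0.48² + 0.18² = 0.0100 + 0.0009 + 0.0361 + 0.0004 + 0.2304 + 0.0324 = 0.3102
B_1 = 1 / 0.3102 = 3.2237
Ranking by B (broadest → narrowest): species 4 (5.10) > species 2 (4.81) > species 1 (3.22) > species 3 (2.84)

species 4 > species 2 > species 1 > species 3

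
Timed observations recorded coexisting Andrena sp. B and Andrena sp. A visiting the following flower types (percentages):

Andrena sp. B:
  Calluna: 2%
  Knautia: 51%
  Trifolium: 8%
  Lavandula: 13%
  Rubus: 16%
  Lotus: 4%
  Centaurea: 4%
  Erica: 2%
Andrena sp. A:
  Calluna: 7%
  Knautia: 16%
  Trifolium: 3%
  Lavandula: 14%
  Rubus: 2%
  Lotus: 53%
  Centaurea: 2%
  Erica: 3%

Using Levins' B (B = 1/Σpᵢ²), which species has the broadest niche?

Convert percentages to proportions (divide by 100).
Σp_Bᵢ² = 0.02² + 0.51² + 0.08² + 0.13² + 0.16² + 0.04² + 0.04² + 0.02² = 0.0004 + 0.2601 + 0.0064 + 0.0169 + 0.0256 + 0.0016 + 0.0016 + 0.0004 = 0.3130
B_B = 1 / 0.3130 = 3.1949
Σp_Aᵢ² = 0.07² + 0.16² + 0.03² + 0.14² + 0.02² + 0.53² + 0.02² + 0.03² = 0.0049 + 0.0256 + 0.0009 + 0.0196 + 0.0004 + 0.2809 + 0.0004 + 0.0009 = 0.3336
B_A = 1 / 0.3336 = 2.9976
Highest B → broadest niche (most generalist): Andrena sp. B (B = 3.19).

Andrena sp. B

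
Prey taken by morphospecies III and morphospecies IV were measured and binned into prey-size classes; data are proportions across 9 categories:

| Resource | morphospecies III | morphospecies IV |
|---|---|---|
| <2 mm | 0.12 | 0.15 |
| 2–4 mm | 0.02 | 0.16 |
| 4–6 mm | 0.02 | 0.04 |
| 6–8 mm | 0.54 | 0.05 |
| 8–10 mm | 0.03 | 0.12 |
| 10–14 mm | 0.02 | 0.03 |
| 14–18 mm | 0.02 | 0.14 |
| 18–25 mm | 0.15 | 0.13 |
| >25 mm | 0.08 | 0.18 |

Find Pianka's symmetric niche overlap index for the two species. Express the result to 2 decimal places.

0.42

Σ p₁ᵢp₂ᵢ = 0.0180 + 0.0032 + 0.0008 + 0.0270 + 0.0036 + 0.0006 + 0.0028 + 0.0195 + 0.0144 = 0.0899
Σp_1ᵢ² = 0.12² + 0.02² + 0.02² + 0.54² + 0.03² + 0.02² + 0.02² + 0.15² + 0.08² = 0.0144 + 0.0004 + 0.0004 + 0.2916 + 0.0009 + 0.0004 + 0.0004 + 0.0225 + 0.0064 = 0.3374
Σp_2ᵢ² = 0.15² + 0.16² + 0.04² + 0.05² + 0.12² + 0.03² + 0.14² + 0.13² + 0.18² = 0.0225 + 0.0256 + 0.0016 + 0.0025 + 0.0144 + 0.0009 + 0.0196 + 0.0169 + 0.0324 = 0.1364
O = 0.0899 / √(0.3374 × 0.1364) = 0.0899 / 0.21453 = 0.4191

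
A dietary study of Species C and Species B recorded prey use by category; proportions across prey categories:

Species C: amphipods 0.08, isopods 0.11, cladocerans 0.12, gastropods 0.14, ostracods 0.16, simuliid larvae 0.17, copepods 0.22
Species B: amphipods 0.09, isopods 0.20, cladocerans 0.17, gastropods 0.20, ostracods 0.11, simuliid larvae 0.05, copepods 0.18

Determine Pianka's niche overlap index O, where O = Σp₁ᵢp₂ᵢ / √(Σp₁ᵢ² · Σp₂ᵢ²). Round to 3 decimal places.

0.898

Σ p₁ᵢp₂ᵢ = 0.0072 + 0.0220 + 0.0204 + 0.0280 + 0.0176 + 0.0085 + 0.0396 = 0.1433
Σp_1ᵢ² = 0.08² + 0.11² + 0.12² + 0.14² + 0.16² + 0.17² + 0.22² = 0.0064 + 0.0121 + 0.0144 + 0.0196 + 0.0256 + 0.0289 + 0.0484 = 0.1554
Σp_2ᵢ² = 0.09² + 0.20² + 0.17² + 0.20² + 0.11² + 0.05² + 0.18² = 0.0081 + 0.0400 + 0.0289 + 0.0400 + 0.0121 + 0.0025 + 0.0324 = 0.1640
O = 0.1433 / √(0.1554 × 0.1640) = 0.1433 / 0.159642 = 0.89763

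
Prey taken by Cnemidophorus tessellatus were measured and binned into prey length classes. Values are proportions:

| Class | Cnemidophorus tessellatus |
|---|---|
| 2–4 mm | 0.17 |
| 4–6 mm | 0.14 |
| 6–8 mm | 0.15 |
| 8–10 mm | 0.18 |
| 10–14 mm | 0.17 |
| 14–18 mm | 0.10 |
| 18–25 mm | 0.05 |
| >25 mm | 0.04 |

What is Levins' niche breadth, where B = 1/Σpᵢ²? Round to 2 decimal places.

Σpᵢ² = 0.17² + 0.14² + 0.15² + 0.18² + 0.17² + 0.10² + 0.05² + 0.04² = 0.0289 + 0.0196 + 0.0225 + 0.0324 + 0.0289 + 0.0100 + 0.0025 + 0.0016 = 0.1464
B = 1 / 0.1464 = 6.8306

6.83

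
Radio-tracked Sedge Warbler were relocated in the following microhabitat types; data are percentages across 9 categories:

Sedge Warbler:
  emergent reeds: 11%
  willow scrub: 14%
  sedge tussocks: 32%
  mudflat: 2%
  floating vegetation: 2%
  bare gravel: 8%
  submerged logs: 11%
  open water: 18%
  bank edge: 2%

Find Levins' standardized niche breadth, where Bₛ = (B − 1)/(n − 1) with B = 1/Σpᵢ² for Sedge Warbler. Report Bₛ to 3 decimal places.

Convert percentages to proportions (divide by 100).
Σpᵢ² = 0.11² + 0.14² + 0.32² + 0.02² + 0.02² + 0.08² + 0.11² + 0.18² + 0.02² = 0.0121 + 0.0196 + 0.1024 + 0.0004 + 0.0004 + 0.0064 + 0.0121 + 0.0324 + 0.0004 = 0.1862
B = 1 / 0.1862 = 5.37057
Bₛ = (B − 1)/(n − 1) = (5.37057 − 1)/(9 − 1) = 4.37057/8 = 0.54632

0.546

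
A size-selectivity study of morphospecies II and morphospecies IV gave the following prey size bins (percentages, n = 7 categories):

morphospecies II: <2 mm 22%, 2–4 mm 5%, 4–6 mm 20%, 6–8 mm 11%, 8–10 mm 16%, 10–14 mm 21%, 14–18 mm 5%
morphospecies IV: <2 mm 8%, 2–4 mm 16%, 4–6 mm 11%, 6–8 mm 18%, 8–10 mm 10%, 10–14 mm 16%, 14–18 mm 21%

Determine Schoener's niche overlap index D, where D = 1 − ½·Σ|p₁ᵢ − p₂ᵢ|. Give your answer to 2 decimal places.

Convert percentages to proportions (divide by 100).
Σ|p₁ᵢ − p₂ᵢ| = 0.14 + 0.11 + 0.09 + 0.07 + 0.06 + 0.05 + 0.16 = 0.68
D = 1 − ½ × 0.68 = 1 − 0.340 = 0.6600

0.66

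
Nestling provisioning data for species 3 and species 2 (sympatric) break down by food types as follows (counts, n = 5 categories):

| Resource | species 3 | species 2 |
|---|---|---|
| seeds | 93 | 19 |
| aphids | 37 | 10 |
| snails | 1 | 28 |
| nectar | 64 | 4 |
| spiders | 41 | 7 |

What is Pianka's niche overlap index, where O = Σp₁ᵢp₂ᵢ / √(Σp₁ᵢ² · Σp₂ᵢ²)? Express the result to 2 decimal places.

Proportions for species 3 (n=236): 93/236=0.3941, 37/236=0.1568, 1/236=0.0042, 64/236=0.2712, 41/236=0.1737
Proportions for species 2 (n=68): 19/68=0.2794, 10/68=0.1471, 28/68=0.4118, 4/68=0.0588, 7/68=0.1029
Σ p₁ᵢp₂ᵢ = 0.110112 + 0.023065 + 0.001730 + 0.015947 + 0.017874 = 0.168728
Σp_1ᵢ² = 0.3941² + 0.1568² + 0.0042² + 0.2712² + 0.1737² = 0.155315 + 0.024586 + 0.000018 + 0.073549 + 0.030172 = 0.283640
Σp_2ᵢ² = 0.2794² + 0.1471² + 0.4118² + 0.0588² + 0.1029² = 0.078064 + 0.021638 + 0.169579 + 0.003457 + 0.010588 = 0.283326
O = 0.168728 / √(0.283640 × 0.283326) = 0.168728 / 0.2834830 = 0.5952

0.60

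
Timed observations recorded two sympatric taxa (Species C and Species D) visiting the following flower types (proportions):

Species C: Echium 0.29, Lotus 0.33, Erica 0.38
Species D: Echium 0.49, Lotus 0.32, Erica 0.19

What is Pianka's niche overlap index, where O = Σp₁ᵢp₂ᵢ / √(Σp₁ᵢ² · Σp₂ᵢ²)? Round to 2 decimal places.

Σ p₁ᵢp₂ᵢ = 0.1421 + 0.1056 + 0.0722 = 0.3199
Σp_1ᵢ² = 0.29² + 0.33² + 0.38² = 0.0841 + 0.1089 + 0.1444 = 0.3374
Σp_2ᵢ² = 0.49² + 0.32² + 0.19² = 0.2401 + 0.1024 + 0.0361 = 0.3786
O = 0.3199 / √(0.3374 × 0.3786) = 0.3199 / 0.35741 = 0.8951

0.90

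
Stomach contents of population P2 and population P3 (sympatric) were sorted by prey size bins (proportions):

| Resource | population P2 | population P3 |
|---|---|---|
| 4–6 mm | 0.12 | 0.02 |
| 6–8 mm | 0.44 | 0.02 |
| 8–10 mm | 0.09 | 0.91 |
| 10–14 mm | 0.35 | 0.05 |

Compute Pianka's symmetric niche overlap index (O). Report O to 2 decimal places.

Σ p₁ᵢp₂ᵢ = 0.0024 + 0.0088 + 0.0819 + 0.0175 = 0.1106
Σp_1ᵢ² = 0.12² + 0.44² + 0.09² + 0.35² = 0.0144 + 0.1936 + 0.0081 + 0.1225 = 0.3386
Σp_2ᵢ² = 0.02² + 0.02² + 0.91² + 0.05² = 0.0004 + 0.0004 + 0.8281 + 0.0025 = 0.8314
O = 0.1106 / √(0.3386 × 0.8314) = 0.1106 / 0.53058 = 0.2085

0.21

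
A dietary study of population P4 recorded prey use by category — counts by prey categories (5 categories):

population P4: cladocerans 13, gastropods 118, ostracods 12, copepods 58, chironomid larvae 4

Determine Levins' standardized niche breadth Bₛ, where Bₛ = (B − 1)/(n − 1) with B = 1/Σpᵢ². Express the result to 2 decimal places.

0.35

Proportions for population P4 (n=205): 13/205=0.0634, 118/205=0.5756, 12/205=0.0585, 58/205=0.2829, 4/205=0.0195
Σpᵢ² = 0.0634² + 0.5756² + 0.0585² + 0.2829² + 0.0195² = 0.004020 + 0.331315 + 0.003422 + 0.080032 + 0.000380 = 0.419169
B = 1 / 0.419169 = 2.3857
Bₛ = (B − 1)/(n − 1) = (2.3857 − 1)/(5 − 1) = 1.3857/4 = 0.3464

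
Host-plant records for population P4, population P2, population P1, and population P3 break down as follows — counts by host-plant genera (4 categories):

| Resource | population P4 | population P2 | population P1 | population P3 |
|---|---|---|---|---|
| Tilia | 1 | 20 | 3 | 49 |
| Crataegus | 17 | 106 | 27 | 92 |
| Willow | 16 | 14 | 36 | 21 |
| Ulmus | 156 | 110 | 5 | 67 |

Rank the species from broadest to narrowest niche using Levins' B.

population P3 > population P2 > population P1 > population P4

Proportions for population P4 (n=190): 1/190=0.0053, 17/190=0.0895, 16/190=0.0842, 156/190=0.8211
Proportions for population P2 (n=250): 20/250=0.0800, 106/250=0.4240, 14/250=0.0560, 110/250=0.4400
Proportions for population P1 (n=71): 3/71=0.0423, 27/71=0.3803, 36/71=0.5070, 5/71=0.0704
Proportions for population P3 (n=229): 49/229=0.2140, 92/229=0.4017, 21/229=0.0917, 67/229=0.2926
Σp_P4ᵢ² = 0.0053² + 0.0895² + 0.0842² + 0.8211² = 0.000028 + 0.008010 + 0.007090 + 0.674205 = 0.689333
B_P4 = 1 / 0.689333 = 1.4507
Σp_P2ᵢ² = 0.0800² + 0.4240² + 0.0560² + 0.4400² = 0.006400 + 0.179776 + 0.003136 + 0.193600 = 0.382912
B_P2 = 1 / 0.382912 = 2.6116
Σp_P1ᵢ² = 0.0423² + 0.3803² + 0.5070² + 0.0704² = 0.001789 + 0.144628 + 0.257049 + 0.004956 = 0.408422
B_P1 = 1 / 0.408422 = 2.4484
Σp_P3ᵢ² = 0.2140² + 0.4017² + 0.0917² + 0.2926² = 0.045796 + 0.161363 + 0.008409 + 0.085615 = 0.301183
B_P3 = 1 / 0.301183 = 3.3202
Ranking by B (broadest → narrowest): population P3 (3.32) > population P2 (2.61) > population P1 (2.45) > population P4 (1.45)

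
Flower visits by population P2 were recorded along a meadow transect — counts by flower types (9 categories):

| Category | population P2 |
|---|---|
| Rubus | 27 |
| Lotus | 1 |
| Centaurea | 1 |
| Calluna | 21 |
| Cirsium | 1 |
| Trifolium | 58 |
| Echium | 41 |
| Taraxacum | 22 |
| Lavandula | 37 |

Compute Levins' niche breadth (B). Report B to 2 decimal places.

5.41

Proportions for population P2 (n=209): 27/209=0.1292, 1/209=0.0048, 1/209=0.0048, 21/209=0.1005, 1/209=0.0048, 58/209=0.2775, 41/209=0.1962, 22/209=0.1053, 37/209=0.1770
Σpᵢ² = 0.1292² + 0.0048² + 0.0048² + 0.1005² + 0.0048² + 0.2775² + 0.1962² + 0.1053² + 0.1770² = 0.016693 + 0.000023 + 0.000023 + 0.010100 + 0.000023 + 0.077006 + 0.038494 + 0.011088 + 0.031329 = 0.184779
B = 1 / 0.184779 = 5.4119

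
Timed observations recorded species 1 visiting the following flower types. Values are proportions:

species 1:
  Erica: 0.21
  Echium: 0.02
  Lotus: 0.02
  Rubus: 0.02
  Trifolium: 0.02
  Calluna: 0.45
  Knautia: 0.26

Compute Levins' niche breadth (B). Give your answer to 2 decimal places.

Σpᵢ² = 0.21² + 0.02² + 0.02² + 0.02² + 0.02² + 0.45² + 0.26² = 0.0441 + 0.0004 + 0.0004 + 0.0004 + 0.0004 + 0.2025 + 0.0676 = 0.3158
B = 1 / 0.3158 = 3.1666

3.17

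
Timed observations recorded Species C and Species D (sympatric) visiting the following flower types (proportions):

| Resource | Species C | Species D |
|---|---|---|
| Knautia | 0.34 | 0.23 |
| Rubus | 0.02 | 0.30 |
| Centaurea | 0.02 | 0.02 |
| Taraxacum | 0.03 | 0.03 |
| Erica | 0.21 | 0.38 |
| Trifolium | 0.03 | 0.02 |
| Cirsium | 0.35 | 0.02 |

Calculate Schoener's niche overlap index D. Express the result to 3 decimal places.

0.550

Σ|p₁ᵢ − p₂ᵢ| = 0.11 + 0.28 + 0.00 + 0.00 + 0.17 + 0.01 + 0.33 = 0.90
D = 1 − ½ × 0.90 = 1 − 0.450 = 0.55000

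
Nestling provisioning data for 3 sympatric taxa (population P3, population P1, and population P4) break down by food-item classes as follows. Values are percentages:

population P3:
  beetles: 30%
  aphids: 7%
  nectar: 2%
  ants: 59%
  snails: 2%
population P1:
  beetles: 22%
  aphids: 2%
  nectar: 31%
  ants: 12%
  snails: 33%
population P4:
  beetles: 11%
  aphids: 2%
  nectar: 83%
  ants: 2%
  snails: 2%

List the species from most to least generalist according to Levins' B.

population P1 > population P3 > population P4

Convert percentages to proportions (divide by 100).
Σp_P3ᵢ² = 0.30² + 0.07² + 0.02² + 0.59² + 0.02² = 0.0900 + 0.0049 + 0.0004 + 0.3481 + 0.0004 = 0.4438
B_P3 = 1 / 0.4438 = 2.2533
Σp_P1ᵢ² = 0.22² + 0.02² + 0.31² + 0.12² + 0.33² = 0.0484 + 0.0004 + 0.0961 + 0.0144 + 0.1089 = 0.2682
B_P1 = 1 / 0.2682 = 3.7286
Σp_P4ᵢ² = 0.11² + 0.02² + 0.83² + 0.02² + 0.02² = 0.0121 + 0.0004 + 0.6889 + 0.0004 + 0.0004 = 0.7022
B_P4 = 1 / 0.7022 = 1.4241
Ranking by B (broadest → narrowest): population P1 (3.73) > population P3 (2.25) > population P4 (1.42)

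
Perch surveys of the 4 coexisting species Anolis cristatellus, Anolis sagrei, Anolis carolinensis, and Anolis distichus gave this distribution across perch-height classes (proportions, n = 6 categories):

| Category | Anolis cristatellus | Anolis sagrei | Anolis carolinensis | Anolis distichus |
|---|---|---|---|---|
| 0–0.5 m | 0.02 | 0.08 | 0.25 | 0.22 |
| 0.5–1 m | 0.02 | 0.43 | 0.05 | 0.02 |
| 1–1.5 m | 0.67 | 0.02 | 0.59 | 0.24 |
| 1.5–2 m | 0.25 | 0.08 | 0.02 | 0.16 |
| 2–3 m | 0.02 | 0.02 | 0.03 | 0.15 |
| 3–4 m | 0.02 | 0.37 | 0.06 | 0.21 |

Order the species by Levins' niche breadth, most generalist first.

Σp_crisᵢ² = 0.02² + 0.02² + 0.67² + 0.25² + 0.02² + 0.02² = 0.0004 + 0.0004 + 0.4489 + 0.0625 + 0.0004 + 0.0004 = 0.5130
B_cris = 1 / 0.5130 = 1.9493
Σp_sagrᵢ² = 0.08² + 0.43² + 0.02² + 0.08² + 0.02² + 0.37² = 0.0064 + 0.1849 + 0.0004 + 0.0064 + 0.0004 + 0.1369 = 0.3354
B_sagr = 1 / 0.3354 = 2.9815
Σp_caroᵢ² = 0.25² + 0.05² + 0.59² + 0.02² + 0.03² + 0.06² = 0.0625 + 0.0025 + 0.3481 + 0.0004 + 0.0009 + 0.0036 = 0.4180
B_caro = 1 / 0.4180 = 2.3923
Σp_distᵢ² = 0.22² + 0.02² + 0.24² + 0.16² + 0.15² + 0.21² = 0.0484 + 0.0004 + 0.0576 + 0.0256 + 0.0225 + 0.0441 = 0.1986
B_dist = 1 / 0.1986 = 5.0352
Ranking by B (broadest → narrowest): Anolis distichus (5.04) > Anolis sagrei (2.98) > Anolis carolinensis (2.39) > Anolis cristatellus (1.95)

Anolis distichus > Anolis sagrei > Anolis carolinensis > Anolis cristatellus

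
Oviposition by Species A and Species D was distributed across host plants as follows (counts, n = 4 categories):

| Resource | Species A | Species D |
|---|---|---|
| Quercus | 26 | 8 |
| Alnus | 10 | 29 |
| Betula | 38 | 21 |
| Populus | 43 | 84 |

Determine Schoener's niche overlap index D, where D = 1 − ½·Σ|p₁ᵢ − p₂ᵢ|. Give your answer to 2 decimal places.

0.66

Proportions for Species A (n=117): 26/117=0.2222, 10/117=0.0855, 38/117=0.3248, 43/117=0.3675
Proportions for Species D (n=142): 8/142=0.0563, 29/142=0.2042, 21/142=0.1479, 84/142=0.5915
Σ|p₁ᵢ − p₂ᵢ| = 0.1659 + 0.1187 + 0.1769 + 0.2240 = 0.6855
D = 1 − ½ × 0.6855 = 1 − 0.34275 = 0.65725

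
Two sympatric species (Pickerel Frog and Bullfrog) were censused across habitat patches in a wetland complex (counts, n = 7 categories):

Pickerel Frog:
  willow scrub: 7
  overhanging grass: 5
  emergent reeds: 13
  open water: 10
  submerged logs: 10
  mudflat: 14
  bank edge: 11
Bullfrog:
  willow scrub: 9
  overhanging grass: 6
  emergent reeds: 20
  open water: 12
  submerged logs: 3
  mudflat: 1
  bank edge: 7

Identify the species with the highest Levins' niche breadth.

Pickerel Frog

Proportions for Pickerel Frog (n=70): 7/70=0.1000, 5/70=0.0714, 13/70=0.1857, 10/70=0.1429, 10/70=0.1429, 14/70=0.2000, 11/70=0.1571
Proportions for Bullfrog (n=58): 9/58=0.1552, 6/58=0.1034, 20/58=0.3448, 12/58=0.2069, 3/58=0.0517, 1/58=0.0172, 7/58=0.1207
Σp_Frogᵢ² = 0.1000² + 0.0714² + 0.1857² + 0.1429² + 0.1429² + 0.2000² + 0.1571² = 0.010000 + 0.005098 + 0.034484 + 0.020420 + 0.020420 + 0.040000 + 0.024680 = 0.155102
B_Frog = 1 / 0.155102 = 6.4474
Σp_Bullᵢ² = 0.1552² + 0.1034² + 0.3448² + 0.2069² + 0.0517² + 0.0172² + 0.1207² = 0.024087 + 0.010692 + 0.118887 + 0.042808 + 0.002673 + 0.000296 + 0.014568 = 0.214011
B_Bull = 1 / 0.214011 = 4.6727
Highest B → broadest niche (most generalist): Pickerel Frog (B = 6.45).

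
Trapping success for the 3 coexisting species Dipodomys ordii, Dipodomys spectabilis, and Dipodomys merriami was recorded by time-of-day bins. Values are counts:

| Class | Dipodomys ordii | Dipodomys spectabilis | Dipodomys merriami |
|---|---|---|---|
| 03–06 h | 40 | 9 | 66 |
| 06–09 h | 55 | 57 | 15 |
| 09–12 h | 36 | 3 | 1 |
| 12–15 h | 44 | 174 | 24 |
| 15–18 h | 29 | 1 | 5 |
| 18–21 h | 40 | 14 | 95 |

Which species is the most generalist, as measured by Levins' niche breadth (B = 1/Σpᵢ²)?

Proportions for Dipodomys ordii (n=244): 40/244=0.1639, 55/244=0.2254, 36/244=0.1475, 44/244=0.1803, 29/244=0.1189, 40/244=0.1639
Proportions for Dipodomys spectabilis (n=258): 9/258=0.0349, 57/258=0.2209, 3/258=0.0116, 174/258=0.6744, 1/258=0.0039, 14/258=0.0543
Proportions for Dipodomys merriami (n=206): 66/206=0.3204, 15/206=0.0728, 1/206=0.0049, 24/206=0.1165, 5/206=0.0243, 95/206=0.4612
Σp_ordiᵢ² = 0.1639² + 0.2254² + 0.1475² + 0.1803² + 0.1189² + 0.1639² = 0.026863 + 0.050805 + 0.021756 + 0.032508 + 0.014137 + 0.026863 = 0.172932
B_ordi = 1 / 0.172932 = 5.7826
Σp_specᵢ² = 0.0349² + 0.2209² + 0.0116² + 0.6744² + 0.0039² + 0.0543² = 0.001218 + 0.048797 + 0.000135 + 0.454815 + 0.000015 + 0.002948 = 0.507928
B_spec = 1 / 0.507928 = 1.9688
Σp_merrᵢ² = 0.3204² + 0.0728² + 0.0049² + 0.1165² + 0.0243² + 0.4612² = 0.102656 + 0.005300 + 0.000024 + 0.013572 + 0.000590 + 0.212705 = 0.334847
B_merr = 1 / 0.334847 = 2.9864
Highest B → broadest niche (most generalist): Dipodomys ordii (B = 5.78).

Dipodomys ordii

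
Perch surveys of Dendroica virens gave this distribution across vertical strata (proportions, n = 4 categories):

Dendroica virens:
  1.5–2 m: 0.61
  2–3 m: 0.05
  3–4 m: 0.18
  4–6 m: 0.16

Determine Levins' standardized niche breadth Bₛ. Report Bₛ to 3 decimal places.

Σpᵢ² = 0.61² + 0.05² + 0.18² + 0.16² = 0.3721 + 0.0025 + 0.0324 + 0.0256 = 0.4326
B = 1 / 0.4326 = 2.31160
Bₛ = (B − 1)/(n − 1) = (2.31160 − 1)/(4 − 1) = 1.31160/3 = 0.43720

0.437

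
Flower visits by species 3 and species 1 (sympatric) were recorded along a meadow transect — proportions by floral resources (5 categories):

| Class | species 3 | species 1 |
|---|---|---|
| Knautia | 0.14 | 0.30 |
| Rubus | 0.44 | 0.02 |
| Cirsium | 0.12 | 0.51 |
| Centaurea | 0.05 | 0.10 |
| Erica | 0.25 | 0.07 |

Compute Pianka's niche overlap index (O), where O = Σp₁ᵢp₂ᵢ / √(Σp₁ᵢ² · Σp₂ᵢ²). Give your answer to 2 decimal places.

0.41

Σ p₁ᵢp₂ᵢ = 0.0420 + 0.0088 + 0.0612 + 0.0050 + 0.0175 = 0.1345
Σp_1ᵢ² = 0.14² + 0.44² + 0.12² + 0.05² + 0.25² = 0.0196 + 0.1936 + 0.0144 + 0.0025 + 0.0625 = 0.2926
Σp_2ᵢ² = 0.30² + 0.02² + 0.51² + 0.10² + 0.07² = 0.0900 + 0.0004 + 0.2601 + 0.0100 + 0.0049 = 0.3654
O = 0.1345 / √(0.2926 × 0.3654) = 0.1345 / 0.32698 = 0.4113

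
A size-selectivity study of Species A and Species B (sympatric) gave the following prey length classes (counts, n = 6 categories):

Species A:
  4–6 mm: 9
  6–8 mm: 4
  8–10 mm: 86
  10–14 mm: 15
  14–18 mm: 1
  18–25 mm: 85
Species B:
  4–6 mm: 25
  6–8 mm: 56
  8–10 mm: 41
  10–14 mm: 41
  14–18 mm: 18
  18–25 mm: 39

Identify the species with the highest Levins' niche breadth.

Species B

Proportions for Species A (n=200): 9/200=0.0450, 4/200=0.0200, 86/200=0.4300, 15/200=0.0750, 1/200=0.0050, 85/200=0.4250
Proportions for Species B (n=220): 25/220=0.1136, 56/220=0.2545, 41/220=0.1864, 41/220=0.1864, 18/220=0.0818, 39/220=0.1773
Σp_Aᵢ² = 0.0450² + 0.0200² + 0.4300² + 0.0750² + 0.0050² + 0.4250² = 0.002025 + 0.000400 + 0.184900 + 0.005625 + 0.000025 + 0.180625 = 0.373600
B_A = 1 / 0.373600 = 2.6767
Σp_Bᵢ² = 0.1136² + 0.2545² + 0.1864² + 0.1864² + 0.0818² + 0.1773² = 0.012905 + 0.064770 + 0.034745 + 0.034745 + 0.006691 + 0.031435 = 0.185291
B_B = 1 / 0.185291 = 5.3969
Highest B → broadest niche (most generalist): Species B (B = 5.40).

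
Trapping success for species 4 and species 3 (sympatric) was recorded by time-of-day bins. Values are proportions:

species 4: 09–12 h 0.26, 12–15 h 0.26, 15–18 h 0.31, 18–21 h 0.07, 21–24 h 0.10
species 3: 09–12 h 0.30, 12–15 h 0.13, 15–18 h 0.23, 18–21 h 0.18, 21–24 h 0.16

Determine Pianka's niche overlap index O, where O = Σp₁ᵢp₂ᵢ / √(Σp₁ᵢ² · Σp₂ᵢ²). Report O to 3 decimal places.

0.914

Σ p₁ᵢp₂ᵢ = 0.0780 + 0.0338 + 0.0713 + 0.0126 + 0.0160 = 0.2117
Σp_1ᵢ² = 0.26² + 0.26² + 0.31² + 0.07² + 0.10² = 0.0676 + 0.0676 + 0.0961 + 0.0049 + 0.0100 = 0.2462
Σp_2ᵢ² = 0.30² + 0.13² + 0.23² + 0.18² + 0.16² = 0.0900 + 0.0169 + 0.0529 + 0.0324 + 0.0256 = 0.2178
O = 0.2117 / √(0.2462 × 0.2178) = 0.2117 / 0.231565 = 0.91421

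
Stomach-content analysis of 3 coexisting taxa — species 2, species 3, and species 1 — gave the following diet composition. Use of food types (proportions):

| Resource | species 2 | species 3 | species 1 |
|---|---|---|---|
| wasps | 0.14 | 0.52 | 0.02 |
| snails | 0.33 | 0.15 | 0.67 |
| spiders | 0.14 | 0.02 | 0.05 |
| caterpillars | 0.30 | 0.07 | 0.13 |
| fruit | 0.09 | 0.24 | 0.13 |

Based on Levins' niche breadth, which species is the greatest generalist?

Σp_2ᵢ² = 0.14² + 0.33² + 0.14² + 0.30² + 0.09² = 0.0196 + 0.1089 + 0.0196 + 0.0900 + 0.0081 = 0.2462
B_2 = 1 / 0.2462 = 4.0617
Σp_3ᵢ² = 0.52² + 0.15² + 0.02² + 0.07² + 0.24² = 0.2704 + 0.0225 + 0.0004 + 0.0049 + 0.0576 = 0.3558
B_3 = 1 / 0.3558 = 2.8106
Σp_1ᵢ² = 0.02² + 0.67² + 0.05² + 0.13² + 0.13² = 0.0004 + 0.4489 + 0.0025 + 0.0169 + 0.0169 = 0.4856
B_1 = 1 / 0.4856 = 2.0593
Highest B → broadest niche (most generalist): species 2 (B = 4.06).

species 2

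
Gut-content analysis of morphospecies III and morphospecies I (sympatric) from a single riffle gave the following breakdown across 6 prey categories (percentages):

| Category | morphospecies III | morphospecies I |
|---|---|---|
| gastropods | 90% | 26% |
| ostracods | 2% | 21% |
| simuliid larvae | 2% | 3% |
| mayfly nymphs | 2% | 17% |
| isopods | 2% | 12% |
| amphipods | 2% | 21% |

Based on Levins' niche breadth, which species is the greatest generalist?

morphospecies I

Convert percentages to proportions (divide by 100).
Σp_IIIᵢ² = 0.90² + 0.02² + 0.02² + 0.02² + 0.02² + 0.02² = 0.8100 + 0.0004 + 0.0004 + 0.0004 + 0.0004 + 0.0004 = 0.8120
B_III = 1 / 0.8120 = 1.2315
Σp_Iᵢ² = 0.26² + 0.21² + 0.03² + 0.17² + 0.12² + 0.21² = 0.0676 + 0.0441 + 0.0009 + 0.0289 + 0.0144 + 0.0441 = 0.2000
B_I = 1 / 0.2000 = 5.0000
Highest B → broadest niche (most generalist): morphospecies I (B = 5.00).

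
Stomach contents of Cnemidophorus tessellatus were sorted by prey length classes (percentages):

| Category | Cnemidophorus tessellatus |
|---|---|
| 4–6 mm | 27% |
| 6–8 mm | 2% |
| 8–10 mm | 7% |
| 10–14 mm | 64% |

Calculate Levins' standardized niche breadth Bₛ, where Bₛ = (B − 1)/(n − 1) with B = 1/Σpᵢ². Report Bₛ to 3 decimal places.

0.350

Convert percentages to proportions (divide by 100).
Σpᵢ² = 0.27² + 0.02² + 0.07² + 0.64² = 0.0729 + 0.0004 + 0.0049 + 0.4096 = 0.4878
B = 1 / 0.4878 = 2.05002
Bₛ = (B − 1)/(n − 1) = (2.05002 − 1)/(4 − 1) = 1.05002/3 = 0.35001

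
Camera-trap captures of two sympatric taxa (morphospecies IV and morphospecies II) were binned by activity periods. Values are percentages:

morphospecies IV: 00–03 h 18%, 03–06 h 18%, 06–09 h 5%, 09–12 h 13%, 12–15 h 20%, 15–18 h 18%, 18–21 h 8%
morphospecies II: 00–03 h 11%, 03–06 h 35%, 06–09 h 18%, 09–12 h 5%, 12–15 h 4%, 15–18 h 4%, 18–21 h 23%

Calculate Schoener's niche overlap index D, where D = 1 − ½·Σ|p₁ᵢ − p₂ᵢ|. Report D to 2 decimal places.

0.55

Convert percentages to proportions (divide by 100).
Σ|p₁ᵢ − p₂ᵢ| = 0.07 + 0.17 + 0.13 + 0.08 + 0.16 + 0.14 + 0.15 = 0.90
D = 1 − ½ × 0.90 = 1 − 0.450 = 0.5500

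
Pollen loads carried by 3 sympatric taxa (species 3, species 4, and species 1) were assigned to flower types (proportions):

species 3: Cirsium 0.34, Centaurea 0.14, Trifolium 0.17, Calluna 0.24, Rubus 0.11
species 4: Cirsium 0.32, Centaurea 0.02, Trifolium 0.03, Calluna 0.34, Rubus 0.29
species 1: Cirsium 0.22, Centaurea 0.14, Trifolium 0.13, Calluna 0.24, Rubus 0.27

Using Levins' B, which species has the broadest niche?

species 1

Σp_3ᵢ² = 0.34² + 0.14² + 0.17² + 0.24² + 0.11² = 0.1156 + 0.0196 + 0.0289 + 0.0576 + 0.0121 = 0.2338
B_3 = 1 / 0.2338 = 4.2772
Σp_4ᵢ² = 0.32² + 0.02² + 0.03² + 0.34² + 0.29² = 0.1024 + 0.0004 + 0.0009 + 0.1156 + 0.0841 = 0.3034
B_4 = 1 / 0.3034 = 3.2960
Σp_1ᵢ² = 0.22² + 0.14² + 0.13² + 0.24² + 0.27² = 0.0484 + 0.0196 + 0.0169 + 0.0576 + 0.0729 = 0.2154
B_1 = 1 / 0.2154 = 4.6425
Highest B → broadest niche (most generalist): species 1 (B = 4.64).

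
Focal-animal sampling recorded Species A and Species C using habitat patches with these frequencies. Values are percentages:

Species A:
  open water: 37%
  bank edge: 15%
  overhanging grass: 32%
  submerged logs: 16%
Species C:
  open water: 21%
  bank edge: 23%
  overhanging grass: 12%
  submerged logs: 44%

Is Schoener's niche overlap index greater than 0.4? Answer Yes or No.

Convert percentages to proportions (divide by 100).
Σ|p₁ᵢ − p₂ᵢ| = 0.16 + 0.08 + 0.20 + 0.28 = 0.72
D = 1 − ½ × 0.72 = 1 − 0.360 = 0.6400
D = 0.6400 > 0.4 → Yes.

Yes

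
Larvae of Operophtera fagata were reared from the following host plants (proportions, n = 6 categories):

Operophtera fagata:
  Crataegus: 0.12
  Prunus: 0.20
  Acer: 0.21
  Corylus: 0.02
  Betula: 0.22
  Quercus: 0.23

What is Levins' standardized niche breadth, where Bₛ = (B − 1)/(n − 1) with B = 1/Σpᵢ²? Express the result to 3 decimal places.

Σpᵢ² = 0.12² + 0.20² + 0.21² + 0.02² + 0.22² + 0.23² = 0.0144 + 0.0400 + 0.0441 + 0.0004 + 0.0484 + 0.0529 = 0.2002
B = 1 / 0.2002 = 4.99500
Bₛ = (B − 1)/(n − 1) = (4.99500 − 1)/(6 − 1) = 3.99500/5 = 0.79900

0.799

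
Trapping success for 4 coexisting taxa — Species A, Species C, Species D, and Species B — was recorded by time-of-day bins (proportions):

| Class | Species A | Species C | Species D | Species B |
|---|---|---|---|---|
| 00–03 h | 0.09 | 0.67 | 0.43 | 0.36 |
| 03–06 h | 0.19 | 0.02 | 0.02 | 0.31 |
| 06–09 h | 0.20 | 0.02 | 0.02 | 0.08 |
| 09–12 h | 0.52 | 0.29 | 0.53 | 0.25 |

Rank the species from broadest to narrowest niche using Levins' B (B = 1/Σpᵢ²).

Species B > Species A > Species D > Species C

Σp_Aᵢ² = 0.09² + 0.19² + 0.20² + 0.52² = 0.0081 + 0.0361 + 0.0400 + 0.2704 = 0.3546
B_A = 1 / 0.3546 = 2.8201
Σp_Cᵢ² = 0.67² + 0.02² + 0.02² + 0.29² = 0.4489 + 0.0004 + 0.0004 + 0.0841 = 0.5338
B_C = 1 / 0.5338 = 1.8734
Σp_Dᵢ² = 0.43² + 0.02² + 0.02² + 0.53² = 0.1849 + 0.0004 + 0.0004 + 0.2809 = 0.4666
B_D = 1 / 0.4666 = 2.1432
Σp_Bᵢ² = 0.36² + 0.31² + 0.08² + 0.25² = 0.1296 + 0.0961 + 0.0064 + 0.0625 = 0.2946
B_B = 1 / 0.2946 = 3.3944
Ranking by B (broadest → narrowest): Species B (3.39) > Species A (2.82) > Species D (2.14) > Species C (1.87)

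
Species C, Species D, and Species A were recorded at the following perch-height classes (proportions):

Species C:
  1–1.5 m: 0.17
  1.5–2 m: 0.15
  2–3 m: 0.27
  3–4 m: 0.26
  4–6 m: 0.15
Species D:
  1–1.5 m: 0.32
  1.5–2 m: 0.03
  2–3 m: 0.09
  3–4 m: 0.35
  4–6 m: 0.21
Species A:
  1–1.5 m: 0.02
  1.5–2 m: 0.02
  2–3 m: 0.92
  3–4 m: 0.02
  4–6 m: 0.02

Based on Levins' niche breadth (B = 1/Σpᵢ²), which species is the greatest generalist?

Species C

Σp_Cᵢ² = 0.17² + 0.15² + 0.27² + 0.26² + 0.15² = 0.0289 + 0.0225 + 0.0729 + 0.0676 + 0.0225 = 0.2144
B_C = 1 / 0.2144 = 4.6642
Σp_Dᵢ² = 0.32² + 0.03² + 0.09² + 0.35² + 0.21² = 0.1024 + 0.0009 + 0.0081 + 0.1225 + 0.0441 = 0.2780
B_D = 1 / 0.2780 = 3.5971
Σp_Aᵢ² = 0.02² + 0.02² + 0.92² + 0.02² + 0.02² = 0.0004 + 0.0004 + 0.8464 + 0.0004 + 0.0004 = 0.8480
B_A = 1 / 0.8480 = 1.1792
Highest B → broadest niche (most generalist): Species C (B = 4.66).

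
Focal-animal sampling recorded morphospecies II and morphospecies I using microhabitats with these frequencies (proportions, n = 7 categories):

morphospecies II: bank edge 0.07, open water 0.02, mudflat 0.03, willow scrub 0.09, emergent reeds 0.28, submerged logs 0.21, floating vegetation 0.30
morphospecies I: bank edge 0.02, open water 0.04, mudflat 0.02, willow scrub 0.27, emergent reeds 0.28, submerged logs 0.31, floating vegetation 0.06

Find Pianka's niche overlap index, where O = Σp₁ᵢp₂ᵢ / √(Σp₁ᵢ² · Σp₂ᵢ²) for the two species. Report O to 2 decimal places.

Σ p₁ᵢp₂ᵢ = 0.0014 + 0.0008 + 0.0006 + 0.0243 + 0.0784 + 0.0651 + 0.0180 = 0.1886
Σp_1ᵢ² = 0.07² + 0.02² + 0.03² + 0.09² + 0.28² + 0.21² + 0.30² = 0.0049 + 0.0004 + 0.0009 + 0.0081 + 0.0784 + 0.0441 + 0.0900 = 0.2268
Σp_2ᵢ² = 0.02² + 0.04² + 0.02² + 0.27² + 0.28² + 0.31² + 0.06² = 0.0004 + 0.0016 + 0.0004 + 0.0729 + 0.0784 + 0.0961 + 0.0036 = 0.2534
O = 0.1886 / √(0.2268 × 0.2534) = 0.1886 / 0.23973 = 0.7867

0.79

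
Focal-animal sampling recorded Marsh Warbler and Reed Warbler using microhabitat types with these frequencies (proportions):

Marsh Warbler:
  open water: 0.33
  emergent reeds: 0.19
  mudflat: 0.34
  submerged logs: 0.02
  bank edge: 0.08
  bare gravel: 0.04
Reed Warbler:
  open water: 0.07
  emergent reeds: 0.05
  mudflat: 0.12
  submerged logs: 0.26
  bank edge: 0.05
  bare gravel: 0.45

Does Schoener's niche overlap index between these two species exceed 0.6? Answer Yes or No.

Σ|p₁ᵢ − p₂ᵢ| = 0.26 + 0.14 + 0.22 + 0.24 + 0.03 + 0.41 = 1.30
D = 1 − ½ × 1.30 = 1 − 0.650 = 0.3500
D = 0.3500 < 0.6 → No.

No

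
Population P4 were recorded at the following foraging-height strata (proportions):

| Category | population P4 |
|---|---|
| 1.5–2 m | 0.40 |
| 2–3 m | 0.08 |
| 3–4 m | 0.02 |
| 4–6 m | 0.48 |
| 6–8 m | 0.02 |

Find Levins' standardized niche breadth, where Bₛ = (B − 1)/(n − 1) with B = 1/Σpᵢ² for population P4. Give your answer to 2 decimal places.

Σpᵢ² = 0.40² + 0.08² + 0.02² + 0.48² + 0.02² = 0.1600 + 0.0064 + 0.0004 + 0.2304 + 0.0004 = 0.3976
B = 1 / 0.3976 = 2.5151
Bₛ = (B − 1)/(n − 1) = (2.5151 − 1)/(5 − 1) = 1.5151/4 = 0.3788

0.38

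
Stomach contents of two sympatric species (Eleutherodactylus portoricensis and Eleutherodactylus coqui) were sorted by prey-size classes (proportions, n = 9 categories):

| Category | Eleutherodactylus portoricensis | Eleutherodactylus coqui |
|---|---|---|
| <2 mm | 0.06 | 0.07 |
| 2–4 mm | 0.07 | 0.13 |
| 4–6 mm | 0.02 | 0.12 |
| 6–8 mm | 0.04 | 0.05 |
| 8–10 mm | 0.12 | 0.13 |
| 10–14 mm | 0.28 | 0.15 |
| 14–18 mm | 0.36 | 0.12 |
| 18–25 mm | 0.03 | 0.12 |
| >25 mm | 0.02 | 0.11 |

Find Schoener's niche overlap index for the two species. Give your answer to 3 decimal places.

Σ|p₁ᵢ − p₂ᵢ| = 0.01 + 0.06 + 0.10 + 0.01 + 0.01 + 0.13 + 0.24 + 0.09 + 0.09 = 0.74
D = 1 − ½ × 0.74 = 1 − 0.370 = 0.63000

0.630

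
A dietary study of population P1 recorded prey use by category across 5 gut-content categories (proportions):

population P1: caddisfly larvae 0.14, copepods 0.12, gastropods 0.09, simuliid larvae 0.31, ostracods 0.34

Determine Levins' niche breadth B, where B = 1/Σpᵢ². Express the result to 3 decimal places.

3.940

Σpᵢ² = 0.14² + 0.12² + 0.09² + 0.31² + 0.34² = 0.0196 + 0.0144 + 0.0081 + 0.0961 + 0.1156 = 0.2538
B = 1 / 0.2538 = 3.94011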